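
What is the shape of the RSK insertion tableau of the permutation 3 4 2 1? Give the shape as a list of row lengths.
Row-insert each entry into an empty tableau.

After inserting 3: P = [[3]].
After inserting 4: P = [[3, 4]].
After inserting 2: P = [[2, 4], [3]].
After inserting 1: P = [[1, 4], [2], [3]].

The final insertion tableau P = [[1, 4], [2], [3]] has shape [2, 1, 1].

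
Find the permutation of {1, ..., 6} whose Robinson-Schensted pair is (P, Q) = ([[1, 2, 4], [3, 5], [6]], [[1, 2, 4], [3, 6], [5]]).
1 6 3 5 2 4

Reverse RSK: for i = n, n-1, ..., 1, locate i in Q, remove the corresponding corner cell from P, and reverse-bump its entry up through P; the value ejected from row 1 is w(i).

So w = 1 6 3 5 2 4.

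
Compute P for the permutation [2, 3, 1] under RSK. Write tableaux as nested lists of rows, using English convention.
P = [[1, 3], [2]]

Insert 2: appended to row 1. P = [[2]].
Insert 3: appended to row 1. P = [[2, 3]].
Insert 1: 1 bumps 2 from row 1; 2 starts row 2. P = [[1, 3], [2]].

So P = [[1, 3], [2]].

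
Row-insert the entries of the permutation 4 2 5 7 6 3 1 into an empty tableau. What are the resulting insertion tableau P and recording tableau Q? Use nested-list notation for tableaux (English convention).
Insert each entry of the permutation into P by Schensted row insertion, recording in Q the position of each new cell.

Insert 4: appended to row 1. P = [[4]].
Insert 2: 2 bumps 4 from row 1; 4 starts row 2. P = [[2], [4]].
Insert 5: appended to row 1. P = [[2, 5], [4]].
Insert 7: appended to row 1. P = [[2, 5, 7], [4]].
Insert 6: 6 bumps 7 from row 1; 7 appends to row 2. P = [[2, 5, 6], [4, 7]].
Insert 3: 3 bumps 5 from row 1; 5 bumps 7 from row 2; 7 starts row 3. P = [[2, 3, 6], [4, 5], [7]].
Insert 1: 1 bumps 2 from row 1; 2 bumps 4 from row 2; 4 bumps 7 from row 3; 7 starts row 4. P = [[1, 3, 6], [2, 5], [4], [7]].

So P = [[1, 3, 6], [2, 5], [4], [7]], Q = [[1, 3, 4], [2, 5], [6], [7]].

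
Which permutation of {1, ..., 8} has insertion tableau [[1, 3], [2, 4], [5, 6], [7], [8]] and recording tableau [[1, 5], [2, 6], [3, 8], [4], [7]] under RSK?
8 7 5 2 6 4 1 3

Reverse the RSK construction: for i from n down to 1, find the cell of Q containing i, remove the entry at that cell from P, and reverse-bump it up through P; the value ejected from row 1 is w(i).

Step i=8: Q has 8 at row 3, column 2; remove 6 from row 3 of P and reverse-bump: 6 enters row 2 and ejects 4; 4 enters row 1 and ejects 3. So w(8) = 3. P is now [[1, 4], [2, 6], [5], [7], [8]].
Step i=7: Q has 7 at row 5, column 1; remove 8 from row 5 of P and reverse-bump: 8 enters row 4 and ejects 7; 7 enters row 3 and ejects 5; 5 enters row 2 and ejects 2; 2 enters row 1 and ejects 1. So w(7) = 1. P is now [[2, 4], [5, 6], [7], [8]].
Step i=6: Q has 6 at row 2, column 2; remove 6 from row 2 of P and reverse-bump: 6 enters row 1 and ejects 4. So w(6) = 4. P is now [[2, 6], [5], [7], [8]].
Step i=5: Q has 5 at row 1, column 2; remove that cell from P, ejecting 6. So w(5) = 6. P is now [[2], [5], [7], [8]].
Step i=4: Q has 4 at row 4, column 1; remove 8 from row 4 of P and reverse-bump: 8 enters row 3 and ejects 7; 7 enters row 2 and ejects 5; 5 enters row 1 and ejects 2. So w(4) = 2. P is now [[5], [7], [8]].
Step i=3: Q has 3 at row 3, column 1; remove 8 from row 3 of P and reverse-bump: 8 enters row 2 and ejects 7; 7 enters row 1 and ejects 5. So w(3) = 5. P is now [[7], [8]].
Step i=2: Q has 2 at row 2, column 1; remove 8 from row 2 of P and reverse-bump: 8 enters row 1 and ejects 7. So w(2) = 7. P is now [[8]].
Step i=1: Q has 1 at row 1, column 1; remove that cell from P, ejecting 8. So w(1) = 8. P is now [].

So w = 8 7 5 2 6 4 1 3.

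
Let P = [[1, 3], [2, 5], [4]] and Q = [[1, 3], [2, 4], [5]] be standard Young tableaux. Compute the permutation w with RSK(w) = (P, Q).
Reverse the RSK construction: for i from n down to 1, find the cell of Q containing i, remove the entry at that cell from P, and reverse-bump it up through P; the value ejected from row 1 is w(i).

Step i=5: Q has 5 at row 3, column 1; remove 4 from row 3 of P and reverse-bump: 4 enters row 2 and ejects 2; 2 enters row 1 and ejects 1. So w(5) = 1. P is now [[2, 3], [4, 5]].
Step i=4: Q has 4 at row 2, column 2; remove 5 from row 2 of P and reverse-bump: 5 enters row 1 and ejects 3. So w(4) = 3. P is now [[2, 5], [4]].
Step i=3: Q has 3 at row 1, column 2; remove that cell from P, ejecting 5. So w(3) = 5. P is now [[2], [4]].
Step i=2: Q has 2 at row 2, column 1; remove 4 from row 2 of P and reverse-bump: 4 enters row 1 and ejects 2. So w(2) = 2. P is now [[4]].
Step i=1: Q has 1 at row 1, column 1; remove that cell from P, ejecting 4. So w(1) = 4. P is now [].

So w = 4 2 5 3 1.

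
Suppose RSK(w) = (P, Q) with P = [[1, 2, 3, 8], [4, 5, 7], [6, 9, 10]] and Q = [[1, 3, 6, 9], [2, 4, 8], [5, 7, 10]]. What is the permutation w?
Reverse the RSK construction: for i from n down to 1, find the cell of Q containing i, remove the entry at that cell from P, and reverse-bump it up through P; the value ejected from row 1 is w(i).

Step i=10: Q has 10 at row 3, column 3; remove 10 from row 3 of P and reverse-bump: 10 enters row 2 and ejects 7; 7 enters row 1 and ejects 3. So w(10) = 3. P is now [[1, 2, 7, 8], [4, 5, 10], [6, 9]].
Step i=9: Q has 9 at row 1, column 4; remove that cell from P, ejecting 8. So w(9) = 8. P is now [[1, 2, 7], [4, 5, 10], [6, 9]].
Step i=8: Q has 8 at row 2, column 3; remove 10 from row 2 of P and reverse-bump: 10 enters row 1 and ejects 7. So w(8) = 7. P is now [[1, 2, 10], [4, 5], [6, 9]].
Step i=7: Q has 7 at row 3, column 2; remove 9 from row 3 of P and reverse-bump: 9 enters row 2 and ejects 5; 5 enters row 1 and ejects 2. So w(7) = 2. P is now [[1, 5, 10], [4, 9], [6]].
Step i=6: Q has 6 at row 1, column 3; remove that cell from P, ejecting 10. So w(6) = 10. P is now [[1, 5], [4, 9], [6]].
Step i=5: Q has 5 at row 3, column 1; remove 6 from row 3 of P and reverse-bump: 6 enters row 2 and ejects 4; 4 enters row 1 and ejects 1. So w(5) = 1. P is now [[4, 5], [6, 9]].
Step i=4: Q has 4 at row 2, column 2; remove 9 from row 2 of P and reverse-bump: 9 enters row 1 and ejects 5. So w(4) = 5. P is now [[4, 9], [6]].
Step i=3: Q has 3 at row 1, column 2; remove that cell from P, ejecting 9. So w(3) = 9. P is now [[4], [6]].
Step i=2: Q has 2 at row 2, column 1; remove 6 from row 2 of P and reverse-bump: 6 enters row 1 and ejects 4. So w(2) = 4. P is now [[6]].
Step i=1: Q has 1 at row 1, column 1; remove that cell from P, ejecting 6. So w(1) = 6. P is now [].

So w = 6 4 9 5 1 10 2 7 8 3.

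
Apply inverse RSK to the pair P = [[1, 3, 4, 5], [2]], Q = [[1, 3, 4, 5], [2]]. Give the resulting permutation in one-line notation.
2 1 3 4 5

Reverse the RSK construction: for i from n down to 1, find the cell of Q containing i, remove the entry at that cell from P, and reverse-bump it up through P; the value ejected from row 1 is w(i).

Step i=5: Q has 5 at row 1, column 4; remove that cell from P, ejecting 5. So w(5) = 5. P is now [[1, 3, 4], [2]].
Step i=4: Q has 4 at row 1, column 3; remove that cell from P, ejecting 4. So w(4) = 4. P is now [[1, 3], [2]].
Step i=3: Q has 3 at row 1, column 2; remove that cell from P, ejecting 3. So w(3) = 3. P is now [[1], [2]].
Step i=2: Q has 2 at row 2, column 1; remove 2 from row 2 of P and reverse-bump: 2 enters row 1 and ejects 1. So w(2) = 1. P is now [[2]].
Step i=1: Q has 1 at row 1, column 1; remove that cell from P, ejecting 2. So w(1) = 2. P is now [].

So w = 2 1 3 4 5.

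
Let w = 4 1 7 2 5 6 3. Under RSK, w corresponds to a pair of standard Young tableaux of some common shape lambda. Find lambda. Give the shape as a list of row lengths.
[4, 2, 1]

Row-insert each entry into an empty tableau.

After inserting 4: P = [[4]].
After inserting 1: P = [[1], [4]].
After inserting 7: P = [[1, 7], [4]].
After inserting 2: P = [[1, 2], [4, 7]].
After inserting 5: P = [[1, 2, 5], [4, 7]].
After inserting 6: P = [[1, 2, 5, 6], [4, 7]].
After inserting 3: P = [[1, 2, 3, 6], [4, 5], [7]].

The final insertion tableau P = [[1, 2, 3, 6], [4, 5], [7]] has shape [4, 2, 1].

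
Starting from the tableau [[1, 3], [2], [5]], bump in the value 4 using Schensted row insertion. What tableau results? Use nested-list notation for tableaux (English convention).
4 is larger than every entry of row 1, so it is appended to row 1. The new tableau is [[1, 3, 4], [2], [5]].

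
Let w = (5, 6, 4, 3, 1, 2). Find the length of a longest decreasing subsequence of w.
4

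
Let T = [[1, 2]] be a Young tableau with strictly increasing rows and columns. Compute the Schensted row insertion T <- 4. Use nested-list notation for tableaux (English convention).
[[1, 2, 4]]

4 is larger than every entry of row 1, so it is appended to row 1. The new tableau is [[1, 2, 4]].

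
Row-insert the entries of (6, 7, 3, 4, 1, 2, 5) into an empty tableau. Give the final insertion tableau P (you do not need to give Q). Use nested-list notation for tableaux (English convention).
Insert 6: appended to row 1. P = [[6]].
Insert 7: appended to row 1. P = [[6, 7]].
Insert 3: 3 bumps 6 from row 1; 6 starts row 2. P = [[3, 7], [6]].
Insert 4: 4 bumps 7 from row 1; 7 appends to row 2. P = [[3, 4], [6, 7]].
Insert 1: 1 bumps 3 from row 1; 3 bumps 6 from row 2; 6 starts row 3. P = [[1, 4], [3, 7], [6]].
Insert 2: 2 bumps 4 from row 1; 4 bumps 7 from row 2; 7 appends to row 3. P = [[1, 2], [3, 4], [6, 7]].
Insert 5: appended to row 1. P = [[1, 2, 5], [3, 4], [6, 7]].

So P = [[1, 2, 5], [3, 4], [6, 7]].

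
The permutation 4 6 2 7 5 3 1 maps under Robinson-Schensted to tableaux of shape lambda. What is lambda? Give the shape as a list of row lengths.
Row-insert each entry into an empty tableau.

After inserting 4: P = [[4]].
After inserting 6: P = [[4, 6]].
After inserting 2: P = [[2, 6], [4]].
After inserting 7: P = [[2, 6, 7], [4]].
After inserting 5: P = [[2, 5, 7], [4, 6]].
After inserting 3: P = [[2, 3, 7], [4, 5], [6]].
After inserting 1: P = [[1, 3, 7], [2, 5], [4], [6]].

The final insertion tableau P = [[1, 3, 7], [2, 5], [4], [6]] has shape [3, 2, 1, 1].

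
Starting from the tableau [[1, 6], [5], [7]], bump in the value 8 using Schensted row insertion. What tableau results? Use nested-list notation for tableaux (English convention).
[[1, 6, 8], [5], [7]]

8 is larger than every entry of row 1, so it is appended to row 1. The new tableau is [[1, 6, 8], [5], [7]].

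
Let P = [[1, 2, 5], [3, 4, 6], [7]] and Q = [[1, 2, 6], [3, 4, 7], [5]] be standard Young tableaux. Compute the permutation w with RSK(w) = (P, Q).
Reverse RSK: for i = n, n-1, ..., 1, locate i in Q, remove the corresponding corner cell from P, and reverse-bump its entry up through P; the value ejected from row 1 is w(i).

So w = 3 7 1 4 2 6 5.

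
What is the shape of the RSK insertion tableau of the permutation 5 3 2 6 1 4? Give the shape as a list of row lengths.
[2, 2, 1, 1]

Row-insert each entry into an empty tableau.

After inserting 5: P = [[5]].
After inserting 3: P = [[3], [5]].
After inserting 2: P = [[2], [3], [5]].
After inserting 6: P = [[2, 6], [3], [5]].
After inserting 1: P = [[1, 6], [2], [3], [5]].
After inserting 4: P = [[1, 4], [2, 6], [3], [5]].

The final insertion tableau P = [[1, 4], [2, 6], [3], [5]] has shape [2, 2, 1, 1].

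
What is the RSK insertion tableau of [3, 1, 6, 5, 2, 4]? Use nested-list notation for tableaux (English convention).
Insert 3: appended to row 1. P = [[3]].
Insert 1: 1 bumps 3 from row 1; 3 starts row 2. P = [[1], [3]].
Insert 6: appended to row 1. P = [[1, 6], [3]].
Insert 5: 5 bumps 6 from row 1; 6 appends to row 2. P = [[1, 5], [3, 6]].
Insert 2: 2 bumps 5 from row 1; 5 bumps 6 from row 2; 6 starts row 3. P = [[1, 2], [3, 5], [6]].
Insert 4: appended to row 1. P = [[1, 2, 4], [3, 5], [6]].

So P = [[1, 2, 4], [3, 5], [6]].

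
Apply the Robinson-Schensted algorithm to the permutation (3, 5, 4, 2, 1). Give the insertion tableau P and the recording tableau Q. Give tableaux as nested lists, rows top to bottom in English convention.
Insert each entry of the permutation into P by Schensted row insertion, recording in Q the position of each new cell.

Insert 3: appended to row 1. P = [[3]].
Insert 5: appended to row 1. P = [[3, 5]].
Insert 4: 4 bumps 5 from row 1; 5 starts row 2. P = [[3, 4], [5]].
Insert 2: 2 bumps 3 from row 1; 3 bumps 5 from row 2; 5 starts row 3. P = [[2, 4], [3], [5]].
Insert 1: 1 bumps 2 from row 1; 2 bumps 3 from row 2; 3 bumps 5 from row 3; 5 starts row 4. P = [[1, 4], [2], [3], [5]].

So P = [[1, 4], [2], [3], [5]], Q = [[1, 2], [3], [4], [5]].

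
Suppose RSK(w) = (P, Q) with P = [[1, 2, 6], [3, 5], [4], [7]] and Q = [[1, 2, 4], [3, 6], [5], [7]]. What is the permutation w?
4 7 5 6 1 3 2

Reverse the RSK construction: for i from n down to 1, find the cell of Q containing i, remove the entry at that cell from P, and reverse-bump it up through P; the value ejected from row 1 is w(i).

Step i=7: Q has 7 at row 4, column 1; remove 7 from row 4 of P and reverse-bump: 7 enters row 3 and ejects 4; 4 enters row 2 and ejects 3; 3 enters row 1 and ejects 2. So w(7) = 2. P is now [[1, 3, 6], [4, 5], [7]].
Step i=6: Q has 6 at row 2, column 2; remove 5 from row 2 of P and reverse-bump: 5 enters row 1 and ejects 3. So w(6) = 3. P is now [[1, 5, 6], [4], [7]].
Step i=5: Q has 5 at row 3, column 1; remove 7 from row 3 of P and reverse-bump: 7 enters row 2 and ejects 4; 4 enters row 1 and ejects 1. So w(5) = 1. P is now [[4, 5, 6], [7]].
Step i=4: Q has 4 at row 1, column 3; remove that cell from P, ejecting 6. So w(4) = 6. P is now [[4, 5], [7]].
Step i=3: Q has 3 at row 2, column 1; remove 7 from row 2 of P and reverse-bump: 7 enters row 1 and ejects 5. So w(3) = 5. P is now [[4, 7]].
Step i=2: Q has 2 at row 1, column 2; remove that cell from P, ejecting 7. So w(2) = 7. P is now [[4]].
Step i=1: Q has 1 at row 1, column 1; remove that cell from P, ejecting 4. So w(1) = 4. P is now [].

So w = 4 7 5 6 1 3 2.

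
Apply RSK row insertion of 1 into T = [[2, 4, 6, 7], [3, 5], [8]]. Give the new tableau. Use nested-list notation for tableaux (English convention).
[[1, 4, 6, 7], [2, 5], [3], [8]]

In row 1, 1 replaces 2 (the leftmost entry greater than 1); 2 is bumped to row 2. In row 2, 2 replaces 3 (the leftmost entry greater than 2); 3 is bumped to row 3. In row 3, 3 replaces 8 (the leftmost entry greater than 3); 8 is bumped to row 4. 8 starts a new row 4. The new tableau is [[1, 4, 6, 7], [2, 5], [3], [8]].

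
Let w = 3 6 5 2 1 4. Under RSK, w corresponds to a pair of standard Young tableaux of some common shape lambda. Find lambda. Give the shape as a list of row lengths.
[2, 2, 1, 1]

RSK row insertion gives P = [[1, 4], [2, 5], [3], [6]], which has shape [2, 2, 1, 1].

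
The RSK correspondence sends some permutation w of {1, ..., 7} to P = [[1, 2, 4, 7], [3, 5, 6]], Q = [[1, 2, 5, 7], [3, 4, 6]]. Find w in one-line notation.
Reverse RSK: for i = n, n-1, ..., 1, locate i in Q, remove the corresponding corner cell from P, and reverse-bump its entry up through P; the value ejected from row 1 is w(i).

So w = 3 5 1 2 6 4 7.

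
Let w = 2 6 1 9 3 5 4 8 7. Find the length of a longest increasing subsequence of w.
4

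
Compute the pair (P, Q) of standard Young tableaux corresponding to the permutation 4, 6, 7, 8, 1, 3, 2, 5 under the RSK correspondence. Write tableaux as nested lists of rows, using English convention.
Insert each entry of the permutation into P by Schensted row insertion, recording in Q the position of each new cell.

Insert 4: appended to row 1. P = [[4]], Q = [[1]].
Insert 6: appended to row 1. P = [[4, 6]], Q = [[1, 2]].
Insert 7: appended to row 1. P = [[4, 6, 7]], Q = [[1, 2, 3]].
Insert 8: appended to row 1. P = [[4, 6, 7, 8]], Q = [[1, 2, 3, 4]].
Insert 1: 1 bumps 4 from row 1; 4 starts row 2. P = [[1, 6, 7, 8], [4]], Q = [[1, 2, 3, 4], [5]].
Insert 3: 3 bumps 6 from row 1; 6 appends to row 2. P = [[1, 3, 7, 8], [4, 6]], Q = [[1, 2, 3, 4], [5, 6]].
Insert 2: 2 bumps 3 from row 1; 3 bumps 4 from row 2; 4 starts row 3. P = [[1, 2, 7, 8], [3, 6], [4]], Q = [[1, 2, 3, 4], [5, 6], [7]].
Insert 5: 5 bumps 7 from row 1; 7 appends to row 2. P = [[1, 2, 5, 8], [3, 6, 7], [4]], Q = [[1, 2, 3, 4], [5, 6, 8], [7]].

So P = [[1, 2, 5, 8], [3, 6, 7], [4]], Q = [[1, 2, 3, 4], [5, 6, 8], [7]].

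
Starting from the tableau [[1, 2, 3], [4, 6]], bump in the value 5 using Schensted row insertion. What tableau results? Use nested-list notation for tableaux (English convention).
5 is larger than every entry of row 1, so it is appended to row 1. The new tableau is [[1, 2, 3, 5], [4, 6]].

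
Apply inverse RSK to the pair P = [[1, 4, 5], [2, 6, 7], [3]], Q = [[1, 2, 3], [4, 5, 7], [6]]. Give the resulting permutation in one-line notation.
3 6 7 2 4 1 5

Reverse the RSK construction: for i from n down to 1, find the cell of Q containing i, remove the entry at that cell from P, and reverse-bump it up through P; the value ejected from row 1 is w(i).

Step i=7: Q has 7 at row 2, column 3; remove 7 from row 2 of P and reverse-bump: 7 enters row 1 and ejects 5. So w(7) = 5. P is now [[1, 4, 7], [2, 6], [3]].
Step i=6: Q has 6 at row 3, column 1; remove 3 from row 3 of P and reverse-bump: 3 enters row 2 and ejects 2; 2 enters row 1 and ejects 1. So w(6) = 1. P is now [[2, 4, 7], [3, 6]].
Step i=5: Q has 5 at row 2, column 2; remove 6 from row 2 of P and reverse-bump: 6 enters row 1 and ejects 4. So w(5) = 4. P is now [[2, 6, 7], [3]].
Step i=4: Q has 4 at row 2, column 1; remove 3 from row 2 of P and reverse-bump: 3 enters row 1 and ejects 2. So w(4) = 2. P is now [[3, 6, 7]].
Step i=3: Q has 3 at row 1, column 3; remove that cell from P, ejecting 7. So w(3) = 7. P is now [[3, 6]].
Step i=2: Q has 2 at row 1, column 2; remove that cell from P, ejecting 6. So w(2) = 6. P is now [[3]].
Step i=1: Q has 1 at row 1, column 1; remove that cell from P, ejecting 3. So w(1) = 3. P is now [].

So w = 3 6 7 2 4 1 5.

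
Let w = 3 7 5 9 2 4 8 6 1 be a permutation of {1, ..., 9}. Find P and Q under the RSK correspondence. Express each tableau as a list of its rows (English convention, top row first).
P = [[1, 4, 6], [2, 5, 8], [3, 9], [7]], Q = [[1, 2, 4], [3, 6, 7], [5, 8], [9]]

Insert each entry of the permutation into P by Schensted row insertion, recording in Q the position of each new cell.

Insert 3: appended to row 1. P = [[3]], Q = [[1]].
Insert 7: appended to row 1. P = [[3, 7]], Q = [[1, 2]].
Insert 5: 5 bumps 7 from row 1; 7 starts row 2. P = [[3, 5], [7]], Q = [[1, 2], [3]].
Insert 9: appended to row 1. P = [[3, 5, 9], [7]], Q = [[1, 2, 4], [3]].
Insert 2: 2 bumps 3 from row 1; 3 bumps 7 from row 2; 7 starts row 3. P = [[2, 5, 9], [3], [7]], Q = [[1, 2, 4], [3], [5]].
Insert 4: 4 bumps 5 from row 1; 5 appends to row 2. P = [[2, 4, 9], [3, 5], [7]], Q = [[1, 2, 4], [3, 6], [5]].
Insert 8: 8 bumps 9 from row 1; 9 appends to row 2. P = [[2, 4, 8], [3, 5, 9], [7]], Q = [[1, 2, 4], [3, 6, 7], [5]].
Insert 6: 6 bumps 8 from row 1; 8 bumps 9 from row 2; 9 appends to row 3. P = [[2, 4, 6], [3, 5, 8], [7, 9]], Q = [[1, 2, 4], [3, 6, 7], [5, 8]].
Insert 1: 1 bumps 2 from row 1; 2 bumps 3 from row 2; 3 bumps 7 from row 3; 7 starts row 4. P = [[1, 4, 6], [2, 5, 8], [3, 9], [7]], Q = [[1, 2, 4], [3, 6, 7], [5, 8], [9]].

So P = [[1, 4, 6], [2, 5, 8], [3, 9], [7]], Q = [[1, 2, 4], [3, 6, 7], [5, 8], [9]].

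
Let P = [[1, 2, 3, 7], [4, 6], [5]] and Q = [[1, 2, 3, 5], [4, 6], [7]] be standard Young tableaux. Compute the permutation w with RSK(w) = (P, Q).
Reverse the RSK construction: for i from n down to 1, find the cell of Q containing i, remove the entry at that cell from P, and reverse-bump it up through P; the value ejected from row 1 is w(i).

Step i=7: Q has 7 at row 3, column 1; remove 5 from row 3 of P and reverse-bump: 5 enters row 2 and ejects 4; 4 enters row 1 and ejects 3. So w(7) = 3. P is now [[1, 2, 4, 7], [5, 6]].
Step i=6: Q has 6 at row 2, column 2; remove 6 from row 2 of P and reverse-bump: 6 enters row 1 and ejects 4. So w(6) = 4. P is now [[1, 2, 6, 7], [5]].
Step i=5: Q has 5 at row 1, column 4; remove that cell from P, ejecting 7. So w(5) = 7. P is now [[1, 2, 6], [5]].
Step i=4: Q has 4 at row 2, column 1; remove 5 from row 2 of P and reverse-bump: 5 enters row 1 and ejects 2. So w(4) = 2. P is now [[1, 5, 6]].
Step i=3: Q has 3 at row 1, column 3; remove that cell from P, ejecting 6. So w(3) = 6. P is now [[1, 5]].
Step i=2: Q has 2 at row 1, column 2; remove that cell from P, ejecting 5. So w(2) = 5. P is now [[1]].
Step i=1: Q has 1 at row 1, column 1; remove that cell from P, ejecting 1. So w(1) = 1. P is now [].

So w = 1 5 6 2 7 4 3.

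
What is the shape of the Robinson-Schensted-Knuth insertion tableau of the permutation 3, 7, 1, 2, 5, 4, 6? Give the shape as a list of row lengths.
Row-insert each entry into an empty tableau.

After inserting 3: P = [[3]].
After inserting 7: P = [[3, 7]].
After inserting 1: P = [[1, 7], [3]].
After inserting 2: P = [[1, 2], [3, 7]].
After inserting 5: P = [[1, 2, 5], [3, 7]].
After inserting 4: P = [[1, 2, 4], [3, 5], [7]].
After inserting 6: P = [[1, 2, 4, 6], [3, 5], [7]].

The final insertion tableau P = [[1, 2, 4, 6], [3, 5], [7]] has shape [4, 2, 1].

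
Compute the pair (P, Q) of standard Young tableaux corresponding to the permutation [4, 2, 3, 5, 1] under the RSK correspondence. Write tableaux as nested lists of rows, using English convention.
P = [[1, 3, 5], [2], [4]], Q = [[1, 3, 4], [2], [5]]

Insert each entry of the permutation into P by Schensted row insertion, recording in Q the position of each new cell.

Insert 4: appended to row 1. P = [[4]].
Insert 2: 2 bumps 4 from row 1; 4 starts row 2. P = [[2], [4]].
Insert 3: appended to row 1. P = [[2, 3], [4]].
Insert 5: appended to row 1. P = [[2, 3, 5], [4]].
Insert 1: 1 bumps 2 from row 1; 2 bumps 4 from row 2; 4 starts row 3. P = [[1, 3, 5], [2], [4]].

So P = [[1, 3, 5], [2], [4]], Q = [[1, 3, 4], [2], [5]].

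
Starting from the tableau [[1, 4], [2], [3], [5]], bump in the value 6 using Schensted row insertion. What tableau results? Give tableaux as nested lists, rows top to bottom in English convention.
[[1, 4, 6], [2], [3], [5]]

6 is larger than every entry of row 1, so it is appended to row 1. The new tableau is [[1, 4, 6], [2], [3], [5]].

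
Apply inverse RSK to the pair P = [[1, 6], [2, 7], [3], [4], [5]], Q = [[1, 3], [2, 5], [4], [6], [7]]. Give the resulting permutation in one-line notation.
5 4 7 3 6 2 1

Reverse the RSK construction: for i from n down to 1, find the cell of Q containing i, remove the entry at that cell from P, and reverse-bump it up through P; the value ejected from row 1 is w(i).

Step i=7: Q has 7 at row 5, column 1; remove 5 from row 5 of P and reverse-bump: 5 enters row 4 and ejects 4; 4 enters row 3 and ejects 3; 3 enters row 2 and ejects 2; 2 enters row 1 and ejects 1. So w(7) = 1. P is now [[2, 6], [3, 7], [4], [5]].
Step i=6: Q has 6 at row 4, column 1; remove 5 from row 4 of P and reverse-bump: 5 enters row 3 and ejects 4; 4 enters row 2 and ejects 3; 3 enters row 1 and ejects 2. So w(6) = 2. P is now [[3, 6], [4, 7], [5]].
Step i=5: Q has 5 at row 2, column 2; remove 7 from row 2 of P and reverse-bump: 7 enters row 1 and ejects 6. So w(5) = 6. P is now [[3, 7], [4], [5]].
Step i=4: Q has 4 at row 3, column 1; remove 5 from row 3 of P and reverse-bump: 5 enters row 2 and ejects 4; 4 enters row 1 and ejects 3. So w(4) = 3. P is now [[4, 7], [5]].
Step i=3: Q has 3 at row 1, column 2; remove that cell from P, ejecting 7. So w(3) = 7. P is now [[4], [5]].
Step i=2: Q has 2 at row 2, column 1; remove 5 from row 2 of P and reverse-bump: 5 enters row 1 and ejects 4. So w(2) = 4. P is now [[5]].
Step i=1: Q has 1 at row 1, column 1; remove that cell from P, ejecting 5. So w(1) = 5. P is now [].

So w = 5 4 7 3 6 2 1.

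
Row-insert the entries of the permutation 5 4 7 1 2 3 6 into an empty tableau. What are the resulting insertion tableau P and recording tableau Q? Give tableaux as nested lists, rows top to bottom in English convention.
P = [[1, 2, 3, 6], [4, 7], [5]], Q = [[1, 3, 6, 7], [2, 5], [4]]

Insert each entry of the permutation into P by Schensted row insertion, recording in Q the position of each new cell.

Insert 5: appended to row 1. P = [[5]], Q = [[1]].
Insert 4: 4 bumps 5 from row 1; 5 starts row 2. P = [[4], [5]], Q = [[1], [2]].
Insert 7: appended to row 1. P = [[4, 7], [5]], Q = [[1, 3], [2]].
Insert 1: 1 bumps 4 from row 1; 4 bumps 5 from row 2; 5 starts row 3. P = [[1, 7], [4], [5]], Q = [[1, 3], [2], [4]].
Insert 2: 2 bumps 7 from row 1; 7 appends to row 2. P = [[1, 2], [4, 7], [5]], Q = [[1, 3], [2, 5], [4]].
Insert 3: appended to row 1. P = [[1, 2, 3], [4, 7], [5]], Q = [[1, 3, 6], [2, 5], [4]].
Insert 6: appended to row 1. P = [[1, 2, 3, 6], [4, 7], [5]], Q = [[1, 3, 6, 7], [2, 5], [4]].

So P = [[1, 2, 3, 6], [4, 7], [5]], Q = [[1, 3, 6, 7], [2, 5], [4]].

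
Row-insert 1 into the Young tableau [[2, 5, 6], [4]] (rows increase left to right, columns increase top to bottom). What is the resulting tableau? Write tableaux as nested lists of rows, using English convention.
In row 1, 1 replaces 2 (the leftmost entry greater than 1); 2 is bumped to row 2. In row 2, 2 replaces 4 (the leftmost entry greater than 2); 4 is bumped to row 3. 4 starts a new row 3. The new tableau is [[1, 5, 6], [2], [4]].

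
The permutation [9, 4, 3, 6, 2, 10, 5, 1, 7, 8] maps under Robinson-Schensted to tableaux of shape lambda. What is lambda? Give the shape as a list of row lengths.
[4, 3, 1, 1, 1]

Row-insert each entry into an empty tableau.

After inserting 9: P = [[9]].
After inserting 4: P = [[4], [9]].
After inserting 3: P = [[3], [4], [9]].
After inserting 6: P = [[3, 6], [4], [9]].
After inserting 2: P = [[2, 6], [3], [4], [9]].
After inserting 10: P = [[2, 6, 10], [3], [4], [9]].
After inserting 5: P = [[2, 5, 10], [3, 6], [4], [9]].
After inserting 1: P = [[1, 5, 10], [2, 6], [3], [4], [9]].
After inserting 7: P = [[1, 5, 7], [2, 6, 10], [3], [4], [9]].
After inserting 8: P = [[1, 5, 7, 8], [2, 6, 10], [3], [4], [9]].

The final insertion tableau P = [[1, 5, 7, 8], [2, 6, 10], [3], [4], [9]] has shape [4, 3, 1, 1, 1].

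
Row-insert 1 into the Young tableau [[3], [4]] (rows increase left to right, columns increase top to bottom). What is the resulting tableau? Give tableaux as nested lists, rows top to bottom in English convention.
In row 1, 1 replaces 3 (the leftmost entry greater than 1); 3 is bumped to row 2. In row 2, 3 replaces 4 (the leftmost entry greater than 3); 4 is bumped to row 3. 4 starts a new row 3. The new tableau is [[1], [3], [4]].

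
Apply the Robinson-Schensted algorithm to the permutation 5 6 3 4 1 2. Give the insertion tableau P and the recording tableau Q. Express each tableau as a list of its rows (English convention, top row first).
P = [[1, 2], [3, 4], [5, 6]], Q = [[1, 2], [3, 4], [5, 6]]

Insert each entry of the permutation into P by Schensted row insertion, recording in Q the position of each new cell.

Insert 5: appended to row 1. P = [[5]].
Insert 6: appended to row 1. P = [[5, 6]].
Insert 3: 3 bumps 5 from row 1; 5 starts row 2. P = [[3, 6], [5]].
Insert 4: 4 bumps 6 from row 1; 6 appends to row 2. P = [[3, 4], [5, 6]].
Insert 1: 1 bumps 3 from row 1; 3 bumps 5 from row 2; 5 starts row 3. P = [[1, 4], [3, 6], [5]].
Insert 2: 2 bumps 4 from row 1; 4 bumps 6 from row 2; 6 appends to row 3. P = [[1, 2], [3, 4], [5, 6]].

So P = [[1, 2], [3, 4], [5, 6]], Q = [[1, 2], [3, 4], [5, 6]].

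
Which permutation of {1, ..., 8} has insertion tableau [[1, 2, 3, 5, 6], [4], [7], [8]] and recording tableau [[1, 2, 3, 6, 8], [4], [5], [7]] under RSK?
1 2 8 7 4 5 3 6

Reverse the RSK construction: for i from n down to 1, find the cell of Q containing i, remove the entry at that cell from P, and reverse-bump it up through P; the value ejected from row 1 is w(i).

Step i=8: Q has 8 at row 1, column 5; remove that cell from P, ejecting 6. So w(8) = 6. P is now [[1, 2, 3, 5], [4], [7], [8]].
Step i=7: Q has 7 at row 4, column 1; remove 8 from row 4 of P and reverse-bump: 8 enters row 3 and ejects 7; 7 enters row 2 and ejects 4; 4 enters row 1 and ejects 3. So w(7) = 3. P is now [[1, 2, 4, 5], [7], [8]].
Step i=6: Q has 6 at row 1, column 4; remove that cell from P, ejecting 5. So w(6) = 5. P is now [[1, 2, 4], [7], [8]].
Step i=5: Q has 5 at row 3, column 1; remove 8 from row 3 of P and reverse-bump: 8 enters row 2 and ejects 7; 7 enters row 1 and ejects 4. So w(5) = 4. P is now [[1, 2, 7], [8]].
Step i=4: Q has 4 at row 2, column 1; remove 8 from row 2 of P and reverse-bump: 8 enters row 1 and ejects 7. So w(4) = 7. P is now [[1, 2, 8]].
Step i=3: Q has 3 at row 1, column 3; remove that cell from P, ejecting 8. So w(3) = 8. P is now [[1, 2]].
Step i=2: Q has 2 at row 1, column 2; remove that cell from P, ejecting 2. So w(2) = 2. P is now [[1]].
Step i=1: Q has 1 at row 1, column 1; remove that cell from P, ejecting 1. So w(1) = 1. P is now [].

So w = 1 2 8 7 4 5 3 6.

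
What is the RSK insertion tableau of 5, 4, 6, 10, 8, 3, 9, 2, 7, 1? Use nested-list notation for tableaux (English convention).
P = [[1, 6, 7, 9], [2, 8], [3, 10], [4], [5]]

Insert 5: appended to row 1. P = [[5]].
Insert 4: 4 bumps 5 from row 1; 5 starts row 2. P = [[4], [5]].
Insert 6: appended to row 1. P = [[4, 6], [5]].
Insert 10: appended to row 1. P = [[4, 6, 10], [5]].
Insert 8: 8 bumps 10 from row 1; 10 appends to row 2. P = [[4, 6, 8], [5, 10]].
Insert 3: 3 bumps 4 from row 1; 4 bumps 5 from row 2; 5 starts row 3. P = [[3, 6, 8], [4, 10], [5]].
Insert 9: appended to row 1. P = [[3, 6, 8, 9], [4, 10], [5]].
Insert 2: 2 bumps 3 from row 1; 3 bumps 4 from row 2; 4 bumps 5 from row 3; 5 starts row 4. P = [[2, 6, 8, 9], [3, 10], [4], [5]].
Insert 7: 7 bumps 8 from row 1; 8 bumps 10 from row 2; 10 appends to row 3. P = [[2, 6, 7, 9], [3, 8], [4, 10], [5]].
Insert 1: 1 bumps 2 from row 1; 2 bumps 3 from row 2; 3 bumps 4 from row 3; 4 bumps 5 from row 4; 5 starts row 5. P = [[1, 6, 7, 9], [2, 8], [3, 10], [4], [5]].

So P = [[1, 6, 7, 9], [2, 8], [3, 10], [4], [5]].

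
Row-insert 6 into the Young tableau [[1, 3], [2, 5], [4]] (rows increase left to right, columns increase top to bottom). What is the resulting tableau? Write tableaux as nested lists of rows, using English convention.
6 is larger than every entry of row 1, so it is appended to row 1. The new tableau is [[1, 3, 6], [2, 5], [4]].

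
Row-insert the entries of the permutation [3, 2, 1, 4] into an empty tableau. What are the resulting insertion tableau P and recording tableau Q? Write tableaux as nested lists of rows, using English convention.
Insert each entry of the permutation into P by Schensted row insertion, recording in Q the position of each new cell.

Insert 3: appended to row 1. P = [[3]].
Insert 2: 2 bumps 3 from row 1; 3 starts row 2. P = [[2], [3]].
Insert 1: 1 bumps 2 from row 1; 2 bumps 3 from row 2; 3 starts row 3. P = [[1], [2], [3]].
Insert 4: appended to row 1. P = [[1, 4], [2], [3]].

So P = [[1, 4], [2], [3]], Q = [[1, 4], [2], [3]].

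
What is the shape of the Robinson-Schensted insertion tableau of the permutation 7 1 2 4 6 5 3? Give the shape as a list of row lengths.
Row-insert each entry into an empty tableau.

After inserting 7: P = [[7]].
After inserting 1: P = [[1], [7]].
After inserting 2: P = [[1, 2], [7]].
After inserting 4: P = [[1, 2, 4], [7]].
After inserting 6: P = [[1, 2, 4, 6], [7]].
After inserting 5: P = [[1, 2, 4, 5], [6], [7]].
After inserting 3: P = [[1, 2, 3, 5], [4], [6], [7]].

The final insertion tableau P = [[1, 2, 3, 5], [4], [6], [7]] has shape [4, 1, 1, 1].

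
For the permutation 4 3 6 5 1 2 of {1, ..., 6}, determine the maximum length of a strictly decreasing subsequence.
3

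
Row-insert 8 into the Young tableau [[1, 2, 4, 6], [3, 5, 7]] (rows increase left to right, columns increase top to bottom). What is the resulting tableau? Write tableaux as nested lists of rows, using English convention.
[[1, 2, 4, 6, 8], [3, 5, 7]]

8 is larger than every entry of row 1, so it is appended to row 1. The new tableau is [[1, 2, 4, 6, 8], [3, 5, 7]].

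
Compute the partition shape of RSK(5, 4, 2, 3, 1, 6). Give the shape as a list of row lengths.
Row-insert each entry into an empty tableau.

After inserting 5: P = [[5]].
After inserting 4: P = [[4], [5]].
After inserting 2: P = [[2], [4], [5]].
After inserting 3: P = [[2, 3], [4], [5]].
After inserting 1: P = [[1, 3], [2], [4], [5]].
After inserting 6: P = [[1, 3, 6], [2], [4], [5]].

The final insertion tableau P = [[1, 3, 6], [2], [4], [5]] has shape [3, 1, 1, 1].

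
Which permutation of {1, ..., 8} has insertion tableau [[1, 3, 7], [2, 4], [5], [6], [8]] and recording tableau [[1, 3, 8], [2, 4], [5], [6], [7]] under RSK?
2 1 8 6 5 4 3 7

Reverse the RSK construction: for i from n down to 1, find the cell of Q containing i, remove the entry at that cell from P, and reverse-bump it up through P; the value ejected from row 1 is w(i).

Step i=8: Q has 8 at row 1, column 3; remove that cell from P, ejecting 7. So w(8) = 7. P is now [[1, 3], [2, 4], [5], [6], [8]].
Step i=7: Q has 7 at row 5, column 1; remove 8 from row 5 of P and reverse-bump: 8 enters row 4 and ejects 6; 6 enters row 3 and ejects 5; 5 enters row 2 and ejects 4; 4 enters row 1 and ejects 3. So w(7) = 3. P is now [[1, 4], [2, 5], [6], [8]].
Step i=6: Q has 6 at row 4, column 1; remove 8 from row 4 of P and reverse-bump: 8 enters row 3 and ejects 6; 6 enters row 2 and ejects 5; 5 enters row 1 and ejects 4. So w(6) = 4. P is now [[1, 5], [2, 6], [8]].
Step i=5: Q has 5 at row 3, column 1; remove 8 from row 3 of P and reverse-bump: 8 enters row 2 and ejects 6; 6 enters row 1 and ejects 5. So w(5) = 5. P is now [[1, 6], [2, 8]].
Step i=4: Q has 4 at row 2, column 2; remove 8 from row 2 of P and reverse-bump: 8 enters row 1 and ejects 6. So w(4) = 6. P is now [[1, 8], [2]].
Step i=3: Q has 3 at row 1, column 2; remove that cell from P, ejecting 8. So w(3) = 8. P is now [[1], [2]].
Step i=2: Q has 2 at row 2, column 1; remove 2 from row 2 of P and reverse-bump: 2 enters row 1 and ejects 1. So w(2) = 1. P is now [[2]].
Step i=1: Q has 1 at row 1, column 1; remove that cell from P, ejecting 2. So w(1) = 2. P is now [].

So w = 2 1 8 6 5 4 3 7.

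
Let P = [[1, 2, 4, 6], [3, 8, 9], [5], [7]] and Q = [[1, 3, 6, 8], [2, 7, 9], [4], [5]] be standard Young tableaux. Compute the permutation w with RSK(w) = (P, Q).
7 1 5 3 2 8 4 9 6

Reverse the RSK construction: for i from n down to 1, find the cell of Q containing i, remove the entry at that cell from P, and reverse-bump it up through P; the value ejected from row 1 is w(i).

Step i=9: Q has 9 at row 2, column 3; remove 9 from row 2 of P and reverse-bump: 9 enters row 1 and ejects 6. So w(9) = 6. P is now [[1, 2, 4, 9], [3, 8], [5], [7]].
Step i=8: Q has 8 at row 1, column 4; remove that cell from P, ejecting 9. So w(8) = 9. P is now [[1, 2, 4], [3, 8], [5], [7]].
Step i=7: Q has 7 at row 2, column 2; remove 8 from row 2 of P and reverse-bump: 8 enters row 1 and ejects 4. So w(7) = 4. P is now [[1, 2, 8], [3], [5], [7]].
Step i=6: Q has 6 at row 1, column 3; remove that cell from P, ejecting 8. So w(6) = 8. P is now [[1, 2], [3], [5], [7]].
Step i=5: Q has 5 at row 4, column 1; remove 7 from row 4 of P and reverse-bump: 7 enters row 3 and ejects 5; 5 enters row 2 and ejects 3; 3 enters row 1 and ejects 2. So w(5) = 2. P is now [[1, 3], [5], [7]].
Step i=4: Q has 4 at row 3, column 1; remove 7 from row 3 of P and reverse-bump: 7 enters row 2 and ejects 5; 5 enters row 1 and ejects 3. So w(4) = 3. P is now [[1, 5], [7]].
Step i=3: Q has 3 at row 1, column 2; remove that cell from P, ejecting 5. So w(3) = 5. P is now [[1], [7]].
Step i=2: Q has 2 at row 2, column 1; remove 7 from row 2 of P and reverse-bump: 7 enters row 1 and ejects 1. So w(2) = 1. P is now [[7]].
Step i=1: Q has 1 at row 1, column 1; remove that cell from P, ejecting 7. So w(1) = 7. P is now [].

So w = 7 1 5 3 2 8 4 9 6.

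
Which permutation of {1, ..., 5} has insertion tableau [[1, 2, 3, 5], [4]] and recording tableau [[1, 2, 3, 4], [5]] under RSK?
1 2 4 5 3

Reverse the RSK construction: for i from n down to 1, find the cell of Q containing i, remove the entry at that cell from P, and reverse-bump it up through P; the value ejected from row 1 is w(i).

Step i=5: Q has 5 at row 2, column 1; remove 4 from row 2 of P and reverse-bump: 4 enters row 1 and ejects 3. So w(5) = 3. P is now [[1, 2, 4, 5]].
Step i=4: Q has 4 at row 1, column 4; remove that cell from P, ejecting 5. So w(4) = 5. P is now [[1, 2, 4]].
Step i=3: Q has 3 at row 1, column 3; remove that cell from P, ejecting 4. So w(3) = 4. P is now [[1, 2]].
Step i=2: Q has 2 at row 1, column 2; remove that cell from P, ejecting 2. So w(2) = 2. P is now [[1]].
Step i=1: Q has 1 at row 1, column 1; remove that cell from P, ejecting 1. So w(1) = 1. P is now [].

So w = 1 2 4 5 3.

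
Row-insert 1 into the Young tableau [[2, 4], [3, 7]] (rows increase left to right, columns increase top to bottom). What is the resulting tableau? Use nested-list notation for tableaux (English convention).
[[1, 4], [2, 7], [3]]

In row 1, 1 replaces 2 (the leftmost entry greater than 1); 2 is bumped to row 2. In row 2, 2 replaces 3 (the leftmost entry greater than 2); 3 is bumped to row 3. 3 starts a new row 3. The new tableau is [[1, 4], [2, 7], [3]].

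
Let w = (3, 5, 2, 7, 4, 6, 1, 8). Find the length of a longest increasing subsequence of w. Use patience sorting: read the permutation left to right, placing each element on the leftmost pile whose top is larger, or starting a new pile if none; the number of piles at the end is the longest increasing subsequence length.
4

3: new pile. tops = [3]
5: new pile. tops = [3, 5]
2: onto pile 1 (replacing 3). tops = [2, 5]
7: new pile. tops = [2, 5, 7]
4: onto pile 2 (replacing 5). tops = [2, 4, 7]
6: onto pile 3 (replacing 7). tops = [2, 4, 6]
1: onto pile 1 (replacing 2). tops = [1, 4, 6]
8: new pile. tops = [1, 4, 6, 8]

4 piles, so the longest increasing subsequence has length 4.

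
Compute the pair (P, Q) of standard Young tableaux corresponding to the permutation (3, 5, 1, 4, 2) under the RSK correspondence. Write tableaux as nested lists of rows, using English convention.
Insert each entry of the permutation into P by Schensted row insertion, recording in Q the position of each new cell.

Insert 3: appended to row 1. P = [[3]], Q = [[1]].
Insert 5: appended to row 1. P = [[3, 5]], Q = [[1, 2]].
Insert 1: 1 bumps 3 from row 1; 3 starts row 2. P = [[1, 5], [3]], Q = [[1, 2], [3]].
Insert 4: 4 bumps 5 from row 1; 5 appends to row 2. P = [[1, 4], [3, 5]], Q = [[1, 2], [3, 4]].
Insert 2: 2 bumps 4 from row 1; 4 bumps 5 from row 2; 5 starts row 3. P = [[1, 2], [3, 4], [5]], Q = [[1, 2], [3, 4], [5]].

So P = [[1, 2], [3, 4], [5]], Q = [[1, 2], [3, 4], [5]].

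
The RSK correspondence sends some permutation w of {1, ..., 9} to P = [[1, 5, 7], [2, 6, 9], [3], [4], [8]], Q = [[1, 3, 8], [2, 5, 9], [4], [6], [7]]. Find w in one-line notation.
Reverse RSK: for i = n, n-1, ..., 1, locate i in Q, remove the corresponding corner cell from P, and reverse-bump its entry up through P; the value ejected from row 1 is w(i).

So w = 8 4 6 3 5 2 1 9 7.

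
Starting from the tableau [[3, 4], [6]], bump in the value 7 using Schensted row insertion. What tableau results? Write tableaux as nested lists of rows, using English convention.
7 is larger than every entry of row 1, so it is appended to row 1. The new tableau is [[3, 4, 7], [6]].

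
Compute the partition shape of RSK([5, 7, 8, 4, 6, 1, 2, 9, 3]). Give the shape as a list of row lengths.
Row-insert each entry into an empty tableau.

After inserting 5: P = [[5]].
After inserting 7: P = [[5, 7]].
After inserting 8: P = [[5, 7, 8]].
After inserting 4: P = [[4, 7, 8], [5]].
After inserting 6: P = [[4, 6, 8], [5, 7]].
After inserting 1: P = [[1, 6, 8], [4, 7], [5]].
After inserting 2: P = [[1, 2, 8], [4, 6], [5, 7]].
After inserting 9: P = [[1, 2, 8, 9], [4, 6], [5, 7]].
After inserting 3: P = [[1, 2, 3, 9], [4, 6, 8], [5, 7]].

The final insertion tableau P = [[1, 2, 3, 9], [4, 6, 8], [5, 7]] has shape [4, 3, 2].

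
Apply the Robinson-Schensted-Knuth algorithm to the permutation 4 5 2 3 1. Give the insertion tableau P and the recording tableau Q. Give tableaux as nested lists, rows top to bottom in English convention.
Insert each entry of the permutation into P by Schensted row insertion, recording in Q the position of each new cell.

Insert 4: appended to row 1. P = [[4]].
Insert 5: appended to row 1. P = [[4, 5]].
Insert 2: 2 bumps 4 from row 1; 4 starts row 2. P = [[2, 5], [4]].
Insert 3: 3 bumps 5 from row 1; 5 appends to row 2. P = [[2, 3], [4, 5]].
Insert 1: 1 bumps 2 from row 1; 2 bumps 4 from row 2; 4 starts row 3. P = [[1, 3], [2, 5], [4]].

So P = [[1, 3], [2, 5], [4]], Q = [[1, 2], [3, 4], [5]].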